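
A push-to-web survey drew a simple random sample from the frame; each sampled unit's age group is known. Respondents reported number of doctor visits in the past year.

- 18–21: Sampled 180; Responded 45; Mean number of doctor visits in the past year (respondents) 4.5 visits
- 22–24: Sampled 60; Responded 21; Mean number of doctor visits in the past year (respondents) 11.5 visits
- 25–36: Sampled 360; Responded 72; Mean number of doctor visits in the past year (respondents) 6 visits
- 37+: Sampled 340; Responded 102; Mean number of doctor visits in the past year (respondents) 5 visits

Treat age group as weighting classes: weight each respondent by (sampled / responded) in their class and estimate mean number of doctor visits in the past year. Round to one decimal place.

5.7

Response rates by class: 18–21 45/180 = 25%, 22–24 21/60 = 35%, 25–36 72/360 = 20%, 37+ 102/340 = 30%.
Weighting each respondent by the inverse class response rate inflates each class back to its sampled size, so the class weight is n_sampled:
  18–21: 180 × 4.5 = 810
  22–24: 60 × 11.5 = 690
  25–36: 360 × 6 = 2160
  37+: 340 × 5 = 1700
Adjusted estimate = 5360 / 940 = 5.70213 → 5.7.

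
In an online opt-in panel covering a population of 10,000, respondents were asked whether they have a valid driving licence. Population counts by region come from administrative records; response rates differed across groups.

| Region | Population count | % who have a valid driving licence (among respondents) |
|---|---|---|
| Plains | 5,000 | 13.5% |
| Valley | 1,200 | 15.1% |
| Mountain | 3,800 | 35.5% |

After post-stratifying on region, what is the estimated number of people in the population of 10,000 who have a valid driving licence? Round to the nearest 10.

Apply each group's respondent rate to its population count:
  Plains: 5,000 × 13.5% = 675
  Valley: 1,200 × 15.1% = 181.2
  Mountain: 3,800 × 35.5% = 1349
Estimated total = 2205.2 → 2,210.

2,210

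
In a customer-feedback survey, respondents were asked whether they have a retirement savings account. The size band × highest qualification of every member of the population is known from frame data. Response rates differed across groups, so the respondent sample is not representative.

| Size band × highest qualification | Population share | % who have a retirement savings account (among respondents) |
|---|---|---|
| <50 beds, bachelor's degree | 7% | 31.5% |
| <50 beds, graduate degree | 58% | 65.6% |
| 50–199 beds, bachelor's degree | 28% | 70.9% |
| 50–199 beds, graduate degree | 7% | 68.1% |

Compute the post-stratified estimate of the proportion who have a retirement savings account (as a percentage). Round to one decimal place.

Post-stratification weights by population share, not respondent share:
  <50 beds, bachelor's degree: 0.07 × 31.5 = 2.205
  <50 beds, graduate degree: 0.58 × 65.6 = 38.048
  50–199 beds, bachelor's degree: 0.28 × 70.9 = 19.852
  50–199 beds, graduate degree: 0.07 × 68.1 = 4.767
Post-stratified estimate = 64.872 → 64.9%.

64.9%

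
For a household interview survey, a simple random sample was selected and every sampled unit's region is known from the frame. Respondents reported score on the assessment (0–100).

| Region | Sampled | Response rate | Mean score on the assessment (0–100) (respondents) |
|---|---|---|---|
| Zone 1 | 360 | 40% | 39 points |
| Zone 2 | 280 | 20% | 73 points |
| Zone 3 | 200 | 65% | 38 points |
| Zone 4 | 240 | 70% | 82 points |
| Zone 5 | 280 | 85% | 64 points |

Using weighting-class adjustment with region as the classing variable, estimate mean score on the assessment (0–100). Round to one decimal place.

58.6

With weight = n_sampled/n_responded per class, the weighted class total is n_sampled:
  Zone 1: 360 × 39 = 14,040
  Zone 2: 280 × 73 = 20,440
  Zone 3: 200 × 38 = 7600
  Zone 4: 240 × 82 = 19,680
  Zone 5: 280 × 64 = 17,920
Adjusted estimate = 79,680 / 1,360 = 58.5882 → 58.6.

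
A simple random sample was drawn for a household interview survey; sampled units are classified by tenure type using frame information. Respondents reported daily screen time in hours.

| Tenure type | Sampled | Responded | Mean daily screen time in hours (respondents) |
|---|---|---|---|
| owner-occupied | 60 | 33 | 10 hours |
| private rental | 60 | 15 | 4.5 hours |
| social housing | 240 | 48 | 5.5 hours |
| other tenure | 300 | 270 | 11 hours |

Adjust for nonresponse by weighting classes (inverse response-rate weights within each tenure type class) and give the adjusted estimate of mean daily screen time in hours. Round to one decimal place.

Response rates by class: owner-occupied 33/60 = 55%, private rental 15/60 = 25%, social housing 48/240 = 20%, other tenure 270/300 = 90%.
With weight = n_sampled/n_responded per class, the weighted class total is n_sampled:
  owner-occupied: 60 × 10 = 600
  private rental: 60 × 4.5 = 270
  social housing: 240 × 5.5 = 1320
  other tenure: 300 × 11 = 3300
Adjusted estimate = 5490 / 660 = 8.31818 → 8.3.

8.3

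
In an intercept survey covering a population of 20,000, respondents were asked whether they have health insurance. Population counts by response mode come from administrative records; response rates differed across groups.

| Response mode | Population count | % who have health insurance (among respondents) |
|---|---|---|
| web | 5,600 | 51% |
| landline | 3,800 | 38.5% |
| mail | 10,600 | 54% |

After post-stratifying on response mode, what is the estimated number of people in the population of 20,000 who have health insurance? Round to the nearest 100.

Each cell contributes its population count × the respondent rate:
  web: 5,600 × 51% = 2856
  landline: 3,800 × 38.5% = 1463
  mail: 10,600 × 54% = 5724
Estimated total = 10,043 → 10,000.

10,000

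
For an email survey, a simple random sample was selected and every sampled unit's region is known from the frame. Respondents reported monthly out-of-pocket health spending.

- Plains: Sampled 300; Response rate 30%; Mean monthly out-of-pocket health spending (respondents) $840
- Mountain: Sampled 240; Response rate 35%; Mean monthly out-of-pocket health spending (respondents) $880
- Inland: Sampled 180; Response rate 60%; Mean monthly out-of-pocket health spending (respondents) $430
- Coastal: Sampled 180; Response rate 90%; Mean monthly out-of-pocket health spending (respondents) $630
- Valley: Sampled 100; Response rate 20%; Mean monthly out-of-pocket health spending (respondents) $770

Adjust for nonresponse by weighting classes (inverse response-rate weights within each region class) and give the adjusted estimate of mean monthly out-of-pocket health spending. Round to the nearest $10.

Each respondent's weight = sampled/responded in their class; summing within a class gives n_sampled, so:
  Plains: 300 × 840 = 252,000
  Mountain: 240 × 880 = 211,200
  Inland: 180 × 430 = 77,400
  Coastal: 180 × 630 = 113,400
  Valley: 100 × 770 = 77,000
Adjusted estimate = 731,000 / 1,000 = 731 → $730.

$730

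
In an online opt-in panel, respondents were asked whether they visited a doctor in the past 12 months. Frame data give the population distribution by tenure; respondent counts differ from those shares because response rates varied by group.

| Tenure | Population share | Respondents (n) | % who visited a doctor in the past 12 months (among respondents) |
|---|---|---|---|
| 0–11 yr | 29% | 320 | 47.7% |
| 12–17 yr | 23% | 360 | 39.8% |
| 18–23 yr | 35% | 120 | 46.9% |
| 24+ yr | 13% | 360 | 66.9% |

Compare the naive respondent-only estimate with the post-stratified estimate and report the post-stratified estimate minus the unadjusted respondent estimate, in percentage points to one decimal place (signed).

Naive respondent-only estimate (weights = respondent counts):
  (320/1160)×47.7 + (360/1160)×39.8 + (120/1160)×46.9 + (360/1160)×66.9 = 51.1241%
Post-stratifying to population shares instead:
  0.29×47.7 + 0.23×39.8 + 0.35×46.9 + 0.13×66.9 = 48.099%
Difference = 48.099 − 51.1241 = -3.0251 pp.

-3.0 percentage points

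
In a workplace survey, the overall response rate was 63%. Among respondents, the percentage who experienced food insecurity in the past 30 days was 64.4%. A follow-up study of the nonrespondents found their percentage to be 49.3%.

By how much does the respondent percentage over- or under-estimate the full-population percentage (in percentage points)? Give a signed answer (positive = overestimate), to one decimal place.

+5.6 percentage points

Nonresponse fraction = 1 − 0.63 = 0.37.
Bias = (nonresponse fraction) × (respondent percentage − nonrespondent percentage)
     = 0.37 × (64.4 − 49.3) = 0.37 × 15.1 = 5.587.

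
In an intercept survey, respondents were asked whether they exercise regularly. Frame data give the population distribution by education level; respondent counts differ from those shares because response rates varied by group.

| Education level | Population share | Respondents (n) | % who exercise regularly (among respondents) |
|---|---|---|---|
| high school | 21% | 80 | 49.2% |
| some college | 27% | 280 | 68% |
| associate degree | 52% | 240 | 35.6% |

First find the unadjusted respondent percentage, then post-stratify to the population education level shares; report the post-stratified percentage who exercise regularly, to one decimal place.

47.2%

Naive respondent-only estimate (weights = respondent counts):
  (80/600)×49.2 + (280/600)×68 + (240/600)×35.6 = 52.5333%
Post-stratified estimate weights by population shares:
  0.21×49.2 + 0.27×68 + 0.52×35.6 = 47.204%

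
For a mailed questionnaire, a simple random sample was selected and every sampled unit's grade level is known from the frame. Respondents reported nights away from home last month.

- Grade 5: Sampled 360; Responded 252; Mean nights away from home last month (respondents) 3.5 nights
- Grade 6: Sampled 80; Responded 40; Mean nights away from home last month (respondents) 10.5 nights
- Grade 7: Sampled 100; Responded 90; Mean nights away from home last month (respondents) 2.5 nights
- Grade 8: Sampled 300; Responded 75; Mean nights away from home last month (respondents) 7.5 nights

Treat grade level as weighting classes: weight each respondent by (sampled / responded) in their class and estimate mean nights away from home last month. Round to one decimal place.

Response rates by class: Grade 5 252/360 = 70%, Grade 6 40/80 = 50%, Grade 7 90/100 = 90%, Grade 8 75/300 = 25%.
Inverse-response-rate weighting restores each class to its sampled count, so class totals weight by n_sampled:
  Grade 5: 360 × 3.5 = 1260
  Grade 6: 80 × 10.5 = 840
  Grade 7: 100 × 2.5 = 250
  Grade 8: 300 × 7.5 = 2250
Adjusted estimate = 4600 / 840 = 5.47619 → 5.5.

5.5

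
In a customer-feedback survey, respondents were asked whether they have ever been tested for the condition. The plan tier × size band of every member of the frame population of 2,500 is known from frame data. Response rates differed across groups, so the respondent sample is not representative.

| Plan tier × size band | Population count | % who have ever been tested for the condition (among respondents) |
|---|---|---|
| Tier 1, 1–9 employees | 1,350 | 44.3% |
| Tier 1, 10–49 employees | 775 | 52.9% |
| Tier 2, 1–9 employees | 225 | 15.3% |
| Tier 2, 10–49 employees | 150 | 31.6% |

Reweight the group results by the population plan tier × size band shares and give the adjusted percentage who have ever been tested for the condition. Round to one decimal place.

Post-stratification weights by population share, not respondent share:
  Tier 1, 1–9 employees: (1,350/2,500) × 44.3 = 23.922
  Tier 1, 10–49 employees: (775/2,500) × 52.9 = 16.399
  Tier 2, 1–9 employees: (225/2,500) × 15.3 = 1.377
  Tier 2, 10–49 employees: (150/2,500) × 31.6 = 1.896
Post-stratified estimate = 43.594 → 43.6%.

43.6%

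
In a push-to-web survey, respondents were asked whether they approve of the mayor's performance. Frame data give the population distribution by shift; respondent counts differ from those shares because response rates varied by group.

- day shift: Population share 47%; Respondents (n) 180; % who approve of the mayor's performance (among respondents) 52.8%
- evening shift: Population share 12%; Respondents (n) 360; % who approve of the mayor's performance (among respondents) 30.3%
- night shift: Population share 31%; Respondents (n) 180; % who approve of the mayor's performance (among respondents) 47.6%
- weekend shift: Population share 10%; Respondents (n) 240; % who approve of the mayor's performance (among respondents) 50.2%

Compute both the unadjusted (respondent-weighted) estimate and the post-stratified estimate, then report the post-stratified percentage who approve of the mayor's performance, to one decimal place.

Unadjusted (pooled respondent) estimate weights by respondent counts:
  (180/960)×52.8 + (360/960)×30.3 + (180/960)×47.6 + (240/960)×50.2 = 42.7375%
Reweighting by population shift shares:
  0.47×52.8 + 0.12×30.3 + 0.31×47.6 + 0.1×50.2 = 48.228%

48.2%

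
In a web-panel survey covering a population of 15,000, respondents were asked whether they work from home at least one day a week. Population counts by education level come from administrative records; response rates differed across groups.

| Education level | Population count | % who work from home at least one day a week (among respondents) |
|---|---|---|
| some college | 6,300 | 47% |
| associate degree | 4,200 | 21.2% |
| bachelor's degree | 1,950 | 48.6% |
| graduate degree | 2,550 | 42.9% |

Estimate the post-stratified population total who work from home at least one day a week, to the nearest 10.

5,890

Estimated count per cell = population count × respondent percentage:
  some college: 6,300 × 47% = 2961
  associate degree: 4,200 × 21.2% = 890.4
  bachelor's degree: 1,950 × 48.6% = 947.7
  graduate degree: 2,550 × 42.9% = 1093.95
Estimated total = 5893.05 → 5,890.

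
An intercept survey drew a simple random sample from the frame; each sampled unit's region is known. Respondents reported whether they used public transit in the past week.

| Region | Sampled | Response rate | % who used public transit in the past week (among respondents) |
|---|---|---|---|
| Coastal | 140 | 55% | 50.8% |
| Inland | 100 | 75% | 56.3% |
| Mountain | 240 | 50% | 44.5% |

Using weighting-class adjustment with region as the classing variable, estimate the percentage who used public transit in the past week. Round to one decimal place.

48.8%

Inverse-response-rate weighting restores each class to its sampled count, so class totals weight by n_sampled:
  Coastal: 140 × 50.8 = 7112
  Inland: 100 × 56.3 = 5630
  Mountain: 240 × 44.5 = 10,680
Adjusted estimate = 23,422 / 480 = 48.7958 → 48.8%.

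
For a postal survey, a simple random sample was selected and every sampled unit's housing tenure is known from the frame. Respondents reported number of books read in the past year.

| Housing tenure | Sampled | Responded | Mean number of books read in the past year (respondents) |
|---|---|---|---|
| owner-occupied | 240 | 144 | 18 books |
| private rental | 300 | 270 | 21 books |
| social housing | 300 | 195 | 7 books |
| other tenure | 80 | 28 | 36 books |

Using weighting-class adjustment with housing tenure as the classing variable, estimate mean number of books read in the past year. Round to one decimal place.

17.0

Class response rates: owner-occupied 144/240 = 60%, private rental 270/300 = 90%, social housing 195/300 = 65%, other tenure 28/80 = 35%.
Weighting each respondent by the inverse class response rate inflates each class back to its sampled size, so the class weight is n_sampled:
  owner-occupied: 240 × 18 = 4320
  private rental: 300 × 21 = 6300
  social housing: 300 × 7 = 2100
  other tenure: 80 × 36 = 2880
Adjusted estimate = 15,600 / 920 = 16.9565 → 17.0.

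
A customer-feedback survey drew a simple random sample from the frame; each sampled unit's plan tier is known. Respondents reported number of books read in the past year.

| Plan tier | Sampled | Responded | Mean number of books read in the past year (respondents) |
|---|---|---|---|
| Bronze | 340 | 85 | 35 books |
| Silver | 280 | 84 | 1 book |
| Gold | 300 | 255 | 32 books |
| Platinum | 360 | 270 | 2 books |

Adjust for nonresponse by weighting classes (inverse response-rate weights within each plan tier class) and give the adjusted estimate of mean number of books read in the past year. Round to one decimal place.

17.6

Class response rates: Bronze 85/340 = 25%, Silver 84/280 = 30%, Gold 255/300 = 85%, Platinum 270/360 = 75%.
Weighting each respondent by the inverse class response rate inflates each class back to its sampled size, so the class weight is n_sampled:
  Bronze: 340 × 35 = 11,900
  Silver: 280 × 1 = 280
  Gold: 300 × 32 = 9600
  Platinum: 360 × 2 = 720
Adjusted estimate = 22,500 / 1,280 = 17.5781 → 17.6.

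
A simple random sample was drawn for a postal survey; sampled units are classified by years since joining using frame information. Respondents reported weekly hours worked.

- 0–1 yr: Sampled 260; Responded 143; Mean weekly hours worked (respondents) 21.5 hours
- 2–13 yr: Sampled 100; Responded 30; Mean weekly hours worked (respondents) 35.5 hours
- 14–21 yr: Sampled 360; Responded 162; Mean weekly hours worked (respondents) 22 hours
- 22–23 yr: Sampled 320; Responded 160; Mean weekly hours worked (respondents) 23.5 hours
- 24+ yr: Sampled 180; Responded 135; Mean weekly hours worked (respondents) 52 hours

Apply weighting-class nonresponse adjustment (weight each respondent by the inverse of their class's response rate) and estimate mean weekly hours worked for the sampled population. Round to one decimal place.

27.8

Response rates by class: 0–1 yr 143/260 = 55%, 2–13 yr 30/100 = 30%, 14–21 yr 162/360 = 45%, 22–23 yr 160/320 = 50%, 24+ yr 135/180 = 75%.
With weight = n_sampled/n_responded per class, the weighted class total is n_sampled:
  0–1 yr: 260 × 21.5 = 5590
  2–13 yr: 100 × 35.5 = 3550
  14–21 yr: 360 × 22 = 7920
  22–23 yr: 320 × 23.5 = 7520
  24+ yr: 180 × 52 = 9360
Adjusted estimate = 33,940 / 1,220 = 27.8197 → 27.8.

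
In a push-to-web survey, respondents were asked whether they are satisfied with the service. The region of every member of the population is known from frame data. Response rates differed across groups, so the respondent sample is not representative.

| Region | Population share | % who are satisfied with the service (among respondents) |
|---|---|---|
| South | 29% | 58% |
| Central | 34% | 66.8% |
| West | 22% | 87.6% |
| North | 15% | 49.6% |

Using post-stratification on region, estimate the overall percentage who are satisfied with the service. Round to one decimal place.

Each cell contributes population-share × respondent value:
  South: 0.29 × 58 = 16.82
  Central: 0.34 × 66.8 = 22.712
  West: 0.22 × 87.6 = 19.272
  North: 0.15 × 49.6 = 7.44
Post-stratified estimate = 66.244 → 66.2%.

66.2%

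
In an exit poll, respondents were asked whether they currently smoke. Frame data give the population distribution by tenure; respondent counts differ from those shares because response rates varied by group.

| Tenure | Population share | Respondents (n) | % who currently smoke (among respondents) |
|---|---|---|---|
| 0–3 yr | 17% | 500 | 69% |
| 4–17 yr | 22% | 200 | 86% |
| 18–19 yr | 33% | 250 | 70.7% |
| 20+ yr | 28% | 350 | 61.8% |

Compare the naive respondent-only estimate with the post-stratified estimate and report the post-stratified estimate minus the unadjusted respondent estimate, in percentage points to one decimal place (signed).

Without adjustment, the pooled respondent share is:
  (500/1300)×69 + (200/1300)×86 + (250/1300)×70.7 + (350/1300)×61.8 = 70.0038%
Post-stratifying to population shares instead:
  0.17×69 + 0.22×86 + 0.33×70.7 + 0.28×61.8 = 71.285%
Difference = 71.285 − 70.0038 = 1.2812 pp.

+1.3 percentage points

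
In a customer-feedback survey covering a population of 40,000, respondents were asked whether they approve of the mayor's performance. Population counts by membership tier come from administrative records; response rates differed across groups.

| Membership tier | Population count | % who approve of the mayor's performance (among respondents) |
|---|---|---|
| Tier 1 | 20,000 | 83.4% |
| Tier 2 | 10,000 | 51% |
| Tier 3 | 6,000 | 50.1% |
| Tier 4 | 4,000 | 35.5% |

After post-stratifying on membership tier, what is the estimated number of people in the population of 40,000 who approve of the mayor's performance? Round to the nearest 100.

26,200

Apply each group's respondent rate to its population count:
  Tier 1: 20,000 × 83.4% = 16,680
  Tier 2: 10,000 × 51% = 5100
  Tier 3: 6,000 × 50.1% = 3006
  Tier 4: 4,000 × 35.5% = 1420
Estimated total = 26,206 → 26,200.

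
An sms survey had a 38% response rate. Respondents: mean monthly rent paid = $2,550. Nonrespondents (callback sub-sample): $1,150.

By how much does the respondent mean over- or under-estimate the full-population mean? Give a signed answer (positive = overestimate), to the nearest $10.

Nonresponse fraction = 1 − 0.38 = 0.62.
Bias = (nonresponse fraction) × (respondent mean − nonrespondent mean)
     = 0.62 × (2550 − 1150) = 0.62 × 1400 = 868.

+$870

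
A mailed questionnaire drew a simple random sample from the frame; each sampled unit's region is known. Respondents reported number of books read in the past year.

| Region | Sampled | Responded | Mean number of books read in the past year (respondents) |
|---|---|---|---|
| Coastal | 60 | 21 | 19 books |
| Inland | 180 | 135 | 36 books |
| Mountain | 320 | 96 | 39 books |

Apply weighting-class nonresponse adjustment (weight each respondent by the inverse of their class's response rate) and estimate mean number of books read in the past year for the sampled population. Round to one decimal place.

Response rates by class: Coastal 21/60 = 35%, Inland 135/180 = 75%, Mountain 96/320 = 30%.
With weight = n_sampled/n_responded per class, the weighted class total is n_sampled:
  Coastal: 60 × 19 = 1140
  Inland: 180 × 36 = 6480
  Mountain: 320 × 39 = 12,480
Adjusted estimate = 20,100 / 560 = 35.8929 → 35.9.

35.9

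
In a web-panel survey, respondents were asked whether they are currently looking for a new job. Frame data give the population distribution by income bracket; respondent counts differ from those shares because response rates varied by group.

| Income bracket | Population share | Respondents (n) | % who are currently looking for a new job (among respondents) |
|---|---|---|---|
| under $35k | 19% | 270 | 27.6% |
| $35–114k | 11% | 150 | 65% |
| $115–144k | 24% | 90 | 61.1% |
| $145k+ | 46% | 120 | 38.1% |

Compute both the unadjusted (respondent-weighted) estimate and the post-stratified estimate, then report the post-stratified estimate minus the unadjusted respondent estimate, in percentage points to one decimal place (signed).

Naive respondent-only estimate (weights = respondent counts):
  (270/630)×27.6 + (150/630)×65 + (90/630)×61.1 + (120/630)×38.1 = 43.2905%
Reweighting by population income bracket shares:
  0.19×27.6 + 0.11×65 + 0.24×61.1 + 0.46×38.1 = 44.584%
Difference = 44.584 − 43.2905 = 1.2935 pp.

+1.3 percentage points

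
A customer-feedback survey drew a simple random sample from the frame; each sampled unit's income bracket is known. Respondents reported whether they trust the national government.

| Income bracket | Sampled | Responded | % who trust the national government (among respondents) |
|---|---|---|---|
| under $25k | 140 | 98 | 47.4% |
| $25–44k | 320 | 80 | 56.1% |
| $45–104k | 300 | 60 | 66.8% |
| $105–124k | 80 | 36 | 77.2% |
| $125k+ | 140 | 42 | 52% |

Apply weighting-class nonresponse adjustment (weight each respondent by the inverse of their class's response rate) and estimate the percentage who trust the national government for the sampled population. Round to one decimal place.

Class response rates: under $25k 98/140 = 70%, $25–44k 80/320 = 25%, $45–104k 60/300 = 20%, $105–124k 36/80 = 45%, $125k+ 42/140 = 30%.
Inverse-response-rate weighting restores each class to its sampled count, so class totals weight by n_sampled:
  under $25k: 140 × 47.4 = 6636
  $25–44k: 320 × 56.1 = 17,952
  $45–104k: 300 × 66.8 = 20,040
  $105–124k: 80 × 77.2 = 6176
  $125k+: 140 × 52 = 7280
Adjusted estimate = 58,084 / 980 = 59.2694 → 59.3%.

59.3%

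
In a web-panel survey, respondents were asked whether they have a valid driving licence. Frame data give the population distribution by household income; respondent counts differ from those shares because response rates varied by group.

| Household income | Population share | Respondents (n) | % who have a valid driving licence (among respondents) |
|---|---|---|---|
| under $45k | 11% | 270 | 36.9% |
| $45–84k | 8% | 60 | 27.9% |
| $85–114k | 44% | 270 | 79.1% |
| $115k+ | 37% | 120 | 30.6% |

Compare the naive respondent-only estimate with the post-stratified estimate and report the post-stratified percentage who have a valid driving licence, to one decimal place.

52.4%

Naive respondent-only estimate (weights = respondent counts):
  (270/720)×36.9 + (60/720)×27.9 + (270/720)×79.1 + (120/720)×30.6 = 50.925%
Post-stratifying to population shares instead:
  0.11×36.9 + 0.08×27.9 + 0.44×79.1 + 0.37×30.6 = 52.417%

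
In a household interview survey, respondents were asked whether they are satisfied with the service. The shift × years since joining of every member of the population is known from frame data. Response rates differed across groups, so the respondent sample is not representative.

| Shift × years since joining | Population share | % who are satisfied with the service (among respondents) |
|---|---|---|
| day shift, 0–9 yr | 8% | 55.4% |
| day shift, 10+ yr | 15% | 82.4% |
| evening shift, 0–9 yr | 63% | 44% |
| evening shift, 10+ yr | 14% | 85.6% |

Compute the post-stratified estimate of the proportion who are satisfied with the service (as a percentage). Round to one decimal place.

56.5%

Weight each group's respondent value by its population share:
  day shift, 0–9 yr: 0.08 × 55.4 = 4.432
  day shift, 10+ yr: 0.15 × 82.4 = 12.36
  evening shift, 0–9 yr: 0.63 × 44 = 27.72
  evening shift, 10+ yr: 0.14 × 85.6 = 11.984
Post-stratified estimate = 56.496 → 56.5%.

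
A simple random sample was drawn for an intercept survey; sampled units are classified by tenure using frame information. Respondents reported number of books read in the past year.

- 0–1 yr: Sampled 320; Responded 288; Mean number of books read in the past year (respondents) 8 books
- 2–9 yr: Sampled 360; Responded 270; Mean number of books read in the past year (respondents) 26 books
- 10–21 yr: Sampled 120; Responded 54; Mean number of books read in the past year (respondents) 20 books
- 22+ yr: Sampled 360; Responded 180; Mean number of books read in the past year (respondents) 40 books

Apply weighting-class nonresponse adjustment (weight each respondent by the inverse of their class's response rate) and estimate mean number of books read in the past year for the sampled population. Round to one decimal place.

Response rates by class: 0–1 yr 288/320 = 90%, 2–9 yr 270/360 = 75%, 10–21 yr 54/120 = 45%, 22+ yr 180/360 = 50%.
Weighting each respondent by the inverse class response rate inflates each class back to its sampled size, so the class weight is n_sampled:
  0–1 yr: 320 × 8 = 2560
  2–9 yr: 360 × 26 = 9360
  10–21 yr: 120 × 20 = 2400
  22+ yr: 360 × 40 = 14,400
Adjusted estimate = 28,720 / 1,160 = 24.7586 → 24.8.

24.8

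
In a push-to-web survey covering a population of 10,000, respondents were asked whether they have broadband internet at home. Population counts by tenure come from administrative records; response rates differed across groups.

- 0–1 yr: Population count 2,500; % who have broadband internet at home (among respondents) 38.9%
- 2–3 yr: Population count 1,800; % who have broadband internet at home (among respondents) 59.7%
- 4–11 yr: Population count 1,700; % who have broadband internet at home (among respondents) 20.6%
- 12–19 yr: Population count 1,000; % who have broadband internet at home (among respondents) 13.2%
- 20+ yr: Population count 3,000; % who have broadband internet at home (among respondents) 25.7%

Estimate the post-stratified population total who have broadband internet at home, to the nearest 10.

3,300

Each cell contributes its population count × the respondent rate:
  0–1 yr: 2,500 × 38.9% = 972.5
  2–3 yr: 1,800 × 59.7% = 1074.6
  4–11 yr: 1,700 × 20.6% = 350.2
  12–19 yr: 1,000 × 13.2% = 132
  20+ yr: 3,000 × 25.7% = 771
Estimated total = 3300.3 → 3,300.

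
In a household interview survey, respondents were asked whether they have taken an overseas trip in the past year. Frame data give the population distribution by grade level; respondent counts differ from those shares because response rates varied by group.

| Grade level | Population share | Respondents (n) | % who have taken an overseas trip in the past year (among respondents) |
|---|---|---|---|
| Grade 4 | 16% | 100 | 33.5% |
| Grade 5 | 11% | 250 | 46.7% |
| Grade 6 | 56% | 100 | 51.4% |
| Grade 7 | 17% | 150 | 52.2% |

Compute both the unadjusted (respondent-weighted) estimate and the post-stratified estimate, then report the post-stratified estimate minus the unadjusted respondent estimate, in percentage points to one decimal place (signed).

Naive respondent-only estimate (weights = respondent counts):
  (100/600)×33.5 + (250/600)×46.7 + (100/600)×51.4 + (150/600)×52.2 = 46.6583%
Post-stratified estimate weights by population shares:
  0.16×33.5 + 0.11×46.7 + 0.56×51.4 + 0.17×52.2 = 48.155%
Difference = 48.155 − 46.6583 = 1.4967 pp.

+1.5 percentage points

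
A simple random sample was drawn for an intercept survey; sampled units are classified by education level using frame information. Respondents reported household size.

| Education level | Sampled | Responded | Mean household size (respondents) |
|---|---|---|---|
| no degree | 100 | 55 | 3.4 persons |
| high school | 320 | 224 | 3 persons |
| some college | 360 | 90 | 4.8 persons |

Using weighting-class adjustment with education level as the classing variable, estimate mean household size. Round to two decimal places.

Class response rates: no degree 55/100 = 55%, high school 224/320 = 70%, some college 90/360 = 25%.
Each respondent's weight = sampled/responded in their class; summing within a class gives n_sampled, so:
  no degree: 100 × 3.4 = 340
  high school: 320 × 3 = 960
  some college: 360 × 4.8 = 1728
Adjusted estimate = 3028 / 780 = 3.88205 → 3.88.

3.88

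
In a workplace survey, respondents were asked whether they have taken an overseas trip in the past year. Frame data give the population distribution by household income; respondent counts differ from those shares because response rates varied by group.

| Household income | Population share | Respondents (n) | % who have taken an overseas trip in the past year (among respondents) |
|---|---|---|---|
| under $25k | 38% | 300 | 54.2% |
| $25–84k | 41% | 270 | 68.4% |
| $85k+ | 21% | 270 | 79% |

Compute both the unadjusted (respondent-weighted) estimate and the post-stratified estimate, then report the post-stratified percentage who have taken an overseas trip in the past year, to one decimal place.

65.2%

Unadjusted (pooled respondent) estimate weights by respondent counts:
  (300/840)×54.2 + (270/840)×68.4 + (270/840)×79 = 66.7357%
Post-stratifying to population shares instead:
  0.38×54.2 + 0.41×68.4 + 0.21×79 = 65.23%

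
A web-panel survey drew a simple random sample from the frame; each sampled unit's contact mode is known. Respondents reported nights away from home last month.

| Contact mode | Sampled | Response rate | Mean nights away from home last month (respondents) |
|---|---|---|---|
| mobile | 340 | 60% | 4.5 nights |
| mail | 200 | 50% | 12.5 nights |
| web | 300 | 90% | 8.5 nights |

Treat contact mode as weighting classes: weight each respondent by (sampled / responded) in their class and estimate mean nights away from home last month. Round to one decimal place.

7.8

Inverse-response-rate weighting restores each class to its sampled count, so class totals weight by n_sampled:
  mobile: 340 × 4.5 = 1530
  mail: 200 × 12.5 = 2500
  web: 300 × 8.5 = 2550
Adjusted estimate = 6580 / 840 = 7.83333 → 7.8.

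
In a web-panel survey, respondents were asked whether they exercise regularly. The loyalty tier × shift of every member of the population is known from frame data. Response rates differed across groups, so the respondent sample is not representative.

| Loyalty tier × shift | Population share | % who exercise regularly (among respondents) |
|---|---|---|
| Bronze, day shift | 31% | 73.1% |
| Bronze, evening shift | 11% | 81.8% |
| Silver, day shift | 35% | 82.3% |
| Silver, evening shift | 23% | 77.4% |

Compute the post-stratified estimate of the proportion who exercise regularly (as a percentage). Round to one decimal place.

78.3%

Reweight to the known loyalty tier × shift distribution:
  Bronze, day shift: 0.31 × 73.1 = 22.661
  Bronze, evening shift: 0.11 × 81.8 = 8.998
  Silver, day shift: 0.35 × 82.3 = 28.805
  Silver, evening shift: 0.23 × 77.4 = 17.802
Post-stratified estimate = 78.266 → 78.3%.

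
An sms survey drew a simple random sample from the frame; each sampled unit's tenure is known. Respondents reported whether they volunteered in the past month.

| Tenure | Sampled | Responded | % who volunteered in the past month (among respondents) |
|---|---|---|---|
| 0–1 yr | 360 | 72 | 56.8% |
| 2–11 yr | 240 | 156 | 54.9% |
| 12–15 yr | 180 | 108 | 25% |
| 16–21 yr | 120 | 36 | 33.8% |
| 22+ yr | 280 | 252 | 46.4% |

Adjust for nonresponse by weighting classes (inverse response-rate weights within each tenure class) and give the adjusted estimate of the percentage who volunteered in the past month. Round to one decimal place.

Response rates by class: 0–1 yr 72/360 = 20%, 2–11 yr 156/240 = 65%, 12–15 yr 108/180 = 60%, 16–21 yr 36/120 = 30%, 22+ yr 252/280 = 90%.
Weighting each respondent by the inverse class response rate inflates each class back to its sampled size, so the class weight is n_sampled:
  0–1 yr: 360 × 56.8 = 20,448
  2–11 yr: 240 × 54.9 = 13,176
  12–15 yr: 180 × 25 = 4500
  16–21 yr: 120 × 33.8 = 4056
  22+ yr: 280 × 46.4 = 12,992
Adjusted estimate = 55,172 / 1,180 = 46.7559 → 46.8%.

46.8%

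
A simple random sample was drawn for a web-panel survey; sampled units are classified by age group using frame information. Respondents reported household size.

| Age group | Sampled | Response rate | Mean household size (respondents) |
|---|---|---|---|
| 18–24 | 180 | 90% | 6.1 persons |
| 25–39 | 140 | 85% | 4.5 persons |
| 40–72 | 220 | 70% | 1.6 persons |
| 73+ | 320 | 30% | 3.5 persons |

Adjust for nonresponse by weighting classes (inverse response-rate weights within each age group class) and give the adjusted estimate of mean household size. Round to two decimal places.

3.72

With weight = n_sampled/n_responded per class, the weighted class total is n_sampled:
  18–24: 180 × 6.1 = 1098
  25–39: 140 × 4.5 = 630
  40–72: 220 × 1.6 = 352
  73+: 320 × 3.5 = 1120
Adjusted estimate = 3200 / 860 = 3.72093 → 3.72.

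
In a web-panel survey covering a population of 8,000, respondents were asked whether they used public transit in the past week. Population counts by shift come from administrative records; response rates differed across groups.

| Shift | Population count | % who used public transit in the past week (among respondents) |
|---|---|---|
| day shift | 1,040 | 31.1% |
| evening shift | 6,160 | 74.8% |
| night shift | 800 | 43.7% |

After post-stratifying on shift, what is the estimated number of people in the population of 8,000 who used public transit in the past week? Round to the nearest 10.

5,280

Estimated count per cell = population count × respondent percentage:
  day shift: 1,040 × 31.1% = 323.44
  evening shift: 6,160 × 74.8% = 4607.68
  night shift: 800 × 43.7% = 349.6
Estimated total = 5280.72 → 5,280.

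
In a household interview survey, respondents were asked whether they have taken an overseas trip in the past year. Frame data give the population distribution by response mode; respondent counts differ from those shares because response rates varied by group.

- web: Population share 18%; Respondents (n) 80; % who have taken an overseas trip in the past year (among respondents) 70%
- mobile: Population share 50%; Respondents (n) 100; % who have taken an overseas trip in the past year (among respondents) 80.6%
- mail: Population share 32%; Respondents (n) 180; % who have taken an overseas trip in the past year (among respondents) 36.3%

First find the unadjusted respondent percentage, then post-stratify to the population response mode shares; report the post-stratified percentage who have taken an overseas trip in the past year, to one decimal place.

64.5%

Naive respondent-only estimate (weights = respondent counts):
  (80/360)×70 + (100/360)×80.6 + (180/360)×36.3 = 56.0944%
Post-stratified estimate weights by population shares:
  0.18×70 + 0.5×80.6 + 0.32×36.3 = 64.516%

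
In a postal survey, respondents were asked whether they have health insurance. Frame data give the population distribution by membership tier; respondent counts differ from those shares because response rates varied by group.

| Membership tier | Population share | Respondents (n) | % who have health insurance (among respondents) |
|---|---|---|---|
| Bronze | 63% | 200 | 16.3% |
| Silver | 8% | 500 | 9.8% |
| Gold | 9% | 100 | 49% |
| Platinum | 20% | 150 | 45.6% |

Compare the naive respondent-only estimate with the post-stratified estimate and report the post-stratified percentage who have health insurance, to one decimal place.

Naive respondent-only estimate (weights = respondent counts):
  (200/950)×16.3 + (500/950)×9.8 + (100/950)×49 + (150/950)×45.6 = 20.9474%
Post-stratifying to population shares instead:
  0.63×16.3 + 0.08×9.8 + 0.09×49 + 0.2×45.6 = 24.583%

24.6%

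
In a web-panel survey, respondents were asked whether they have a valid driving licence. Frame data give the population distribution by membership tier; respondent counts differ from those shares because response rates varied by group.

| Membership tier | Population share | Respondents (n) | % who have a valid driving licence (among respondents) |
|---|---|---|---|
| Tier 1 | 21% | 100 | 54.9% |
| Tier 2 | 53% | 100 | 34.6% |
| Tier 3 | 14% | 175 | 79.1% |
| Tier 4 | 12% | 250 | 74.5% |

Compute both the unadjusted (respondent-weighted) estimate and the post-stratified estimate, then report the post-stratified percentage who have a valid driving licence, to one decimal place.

49.9%

Naive respondent-only estimate (weights = respondent counts):
  (100/625)×54.9 + (100/625)×34.6 + (175/625)×79.1 + (250/625)×74.5 = 66.268%
Reweighting by population membership tier shares:
  0.21×54.9 + 0.53×34.6 + 0.14×79.1 + 0.12×74.5 = 49.881%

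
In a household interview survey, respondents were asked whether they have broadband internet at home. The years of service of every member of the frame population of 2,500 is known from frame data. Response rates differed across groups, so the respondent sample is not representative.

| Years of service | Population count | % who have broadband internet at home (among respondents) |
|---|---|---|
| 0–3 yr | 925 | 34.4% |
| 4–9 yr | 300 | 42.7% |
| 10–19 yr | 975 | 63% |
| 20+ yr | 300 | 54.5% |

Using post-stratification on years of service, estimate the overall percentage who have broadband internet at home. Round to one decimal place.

Each cell contributes population-share × respondent value:
  0–3 yr: (925/2,500) × 34.4 = 12.728
  4–9 yr: (300/2,500) × 42.7 = 5.124
  10–19 yr: (975/2,500) × 63 = 24.57
  20+ yr: (300/2,500) × 54.5 = 6.54
Post-stratified estimate = 48.962 → 49.0%.

49.0%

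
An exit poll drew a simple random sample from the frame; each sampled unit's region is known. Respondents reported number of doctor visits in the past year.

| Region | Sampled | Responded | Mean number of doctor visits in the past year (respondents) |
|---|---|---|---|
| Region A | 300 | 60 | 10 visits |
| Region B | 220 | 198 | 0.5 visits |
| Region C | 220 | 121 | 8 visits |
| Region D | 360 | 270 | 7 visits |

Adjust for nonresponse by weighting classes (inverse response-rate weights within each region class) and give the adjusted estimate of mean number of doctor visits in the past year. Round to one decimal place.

Response rates by class: Region A 60/300 = 20%, Region B 198/220 = 90%, Region C 121/220 = 55%, Region D 270/360 = 75%.
Weighting each respondent by the inverse class response rate inflates each class back to its sampled size, so the class weight is n_sampled:
  Region A: 300 × 10 = 3000
  Region B: 220 × 0.5 = 110
  Region C: 220 × 8 = 1760
  Region D: 360 × 7 = 2520
Adjusted estimate = 7390 / 1,100 = 6.71818 → 6.7.

6.7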